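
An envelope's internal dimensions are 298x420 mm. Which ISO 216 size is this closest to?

Aspect ratio 420/298 ≈ 1.409 — close to the ISO √2 ≈ 1.414.
In the A-series (A0 area = 1 m²): A3 = 297 × 420 mm.
Off by 1 mm total — nearest standard size.

A3 (297 × 420 mm)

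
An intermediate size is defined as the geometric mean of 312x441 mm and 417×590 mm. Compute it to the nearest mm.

361 × 510 mm

Short side: √(312 · 417) = √130104 ≈ 360.7 → 361 mm
Long side: √(441 · 590) = √260190 ≈ 510.1 → 510 mm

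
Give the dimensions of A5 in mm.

148 × 210 mm

A0 = 841 × 1189 mm (A0 has area 1 m², aspect 1:√2).
A1: ⌊1189/2⌋ × 841 = 594 × 841 mm
A2: ⌊841/2⌋ × 594 = 420 × 594 mm
A3: ⌊594/2⌋ × 420 = 297 × 420 mm
A4: ⌊420/2⌋ × 297 = 210 × 297 mm
A5: ⌊297/2⌋ × 210 = 148 × 210 mm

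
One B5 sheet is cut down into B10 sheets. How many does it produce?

32

Each ISO step halves the sheet: 1 × B5 → 2 × B6 → 4 × B7 → 8 × B8 → …
From B5 to B10 is 5 halving steps: 2^5 = 32.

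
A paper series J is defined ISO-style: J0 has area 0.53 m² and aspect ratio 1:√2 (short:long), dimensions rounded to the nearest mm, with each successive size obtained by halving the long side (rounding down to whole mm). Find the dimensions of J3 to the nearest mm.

216 × 306 mm

Let J0's short side be w mm. w · w√2 = 0.53 m² = 530,000 mm², so w ≈ 612.2 mm and w√2 ≈ 865.8 mm → J0 = 612 × 866 mm.
J1: ⌊866/2⌋ × 612 = 433 × 612 mm
J2: ⌊612/2⌋ × 433 = 306 × 433 mm
J3: ⌊433/2⌋ × 306 = 216 × 306 mm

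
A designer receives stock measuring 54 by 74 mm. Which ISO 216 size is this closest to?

A8 (52 × 74 mm)

Aspect ratio 74/54 ≈ 1.370 (ISO target is √2 ≈ 1.414).
In the A-series (A0 area = 1 m²): A8 = 52 × 74 mm.
Off by 2 mm total — nearest standard size.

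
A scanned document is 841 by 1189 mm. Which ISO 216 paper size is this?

A0 (841 × 1189 mm)

Aspect ratio 1189/841 ≈ 1.414 — close to the ISO √2 ≈ 1.414.
In the A-series (A0 area = 1 m²): A0 = 841 × 1189 mm.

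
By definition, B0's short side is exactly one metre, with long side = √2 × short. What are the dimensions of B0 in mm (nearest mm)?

1000 × 1414 mm

Short side = 1000 mm; long side = 1000√2 ≈ 1414.2 mm.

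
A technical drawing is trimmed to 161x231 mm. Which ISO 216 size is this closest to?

Aspect ratio 231/161 ≈ 1.435 (ISO target is √2 ≈ 1.414).
In the C-series (envelope sizes, between A and B): C5 = 162 × 229 mm.
Off by 3 mm total — nearest standard size.

C5 (162 × 229 mm)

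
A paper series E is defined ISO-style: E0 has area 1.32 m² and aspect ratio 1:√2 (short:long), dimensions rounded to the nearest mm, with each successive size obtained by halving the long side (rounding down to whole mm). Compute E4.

241 × 341 mm

Let E0's short side be w mm. w · w√2 = 1.32 m² = 1,320,000 mm², so w ≈ 966.1 mm and w√2 ≈ 1366.3 mm → E0 = 966 × 1366 mm.
E1: ⌊1366/2⌋ × 966 = 683 × 966 mm
E2: ⌊966/2⌋ × 683 = 483 × 683 mm
E3: ⌊683/2⌋ × 483 = 341 × 483 mm
E4: ⌊483/2⌋ × 341 = 241 × 341 mm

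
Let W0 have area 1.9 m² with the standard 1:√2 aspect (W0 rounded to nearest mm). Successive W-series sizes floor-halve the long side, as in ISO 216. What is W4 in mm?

289 × 409 mm

Let W0's short side be w mm. w · w√2 = 1.9 m² = 1,900,000 mm², so w ≈ 1159.1 mm and w√2 ≈ 1639.2 mm → W0 = 1159 × 1639 mm.
W1: ⌊1639/2⌋ × 1159 = 819 × 1159 mm
W2: ⌊1159/2⌋ × 819 = 579 × 819 mm
W3: ⌊819/2⌋ × 579 = 409 × 579 mm
W4: ⌊579/2⌋ × 409 = 289 × 409 mm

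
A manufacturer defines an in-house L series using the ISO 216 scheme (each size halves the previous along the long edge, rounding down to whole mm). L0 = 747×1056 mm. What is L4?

186 × 264 mm

L1: ⌊1056/2⌋ × 747 = 528 × 747 mm
L2: ⌊747/2⌋ × 528 = 373 × 528 mm
L3: ⌊528/2⌋ × 373 = 264 × 373 mm
L4: ⌊373/2⌋ × 264 = 186 × 264 mm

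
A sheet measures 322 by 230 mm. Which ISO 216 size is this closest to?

C4 (229 × 324 mm)

Aspect ratio 322/230 ≈ 1.400 — close to the ISO √2 ≈ 1.414.
In the C-series (envelope sizes, between A and B): C4 = 229 × 324 mm.
Off by 3 mm total — nearest standard size.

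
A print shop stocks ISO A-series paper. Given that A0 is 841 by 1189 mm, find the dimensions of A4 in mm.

A1: ⌊1189/2⌋ × 841 = 594 × 841 mm
A2: ⌊841/2⌋ × 594 = 420 × 594 mm
A3: ⌊594/2⌋ × 420 = 297 × 420 mm
A4: ⌊420/2⌋ × 297 = 210 × 297 mm

210 × 297 mm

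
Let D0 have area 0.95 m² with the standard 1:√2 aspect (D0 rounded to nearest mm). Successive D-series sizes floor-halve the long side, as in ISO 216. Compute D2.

Let D0's short side be w mm. w · w√2 = 0.95 m² = 950,000 mm², so w ≈ 819.6 mm and w√2 ≈ 1159.1 mm → D0 = 820 × 1159 mm.
D1: ⌊1159/2⌋ × 820 = 579 × 820 mm
D2: ⌊820/2⌋ × 579 = 410 × 579 mm

410 × 579 mm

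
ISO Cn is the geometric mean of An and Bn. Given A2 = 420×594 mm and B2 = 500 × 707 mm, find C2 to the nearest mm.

Short side: √(420 · 500) = √210000 ≈ 458.3 → 458 mm
Long side: √(594 · 707) = √419958 ≈ 648.0 → 648 mm

458 × 648 mm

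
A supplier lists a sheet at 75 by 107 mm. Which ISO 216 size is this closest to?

Aspect ratio 107/75 ≈ 1.427 — close to the ISO √2 ≈ 1.414.
In the A-series (A0 area = 1 m²): A7 = 74 × 105 mm.
Off by 3 mm total — nearest standard size.

A7 (74 × 105 mm)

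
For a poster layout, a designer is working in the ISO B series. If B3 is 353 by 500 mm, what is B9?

B4: ⌊500/2⌋ × 353 = 250 × 353 mm
B5: ⌊353/2⌋ × 250 = 176 × 250 mm
B6: ⌊250/2⌋ × 176 = 125 × 176 mm
B7: ⌊176/2⌋ × 125 = 88 × 125 mm
B8: ⌊125/2⌋ × 88 = 62 × 88 mm
B9: ⌊88/2⌋ × 62 = 44 × 62 mm

44 × 62 mm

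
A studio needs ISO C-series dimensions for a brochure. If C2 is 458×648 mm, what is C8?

57 × 81 mm

C3: ⌊648/2⌋ × 458 = 324 × 458 mm
C4: ⌊458/2⌋ × 324 = 229 × 324 mm
C5: ⌊324/2⌋ × 229 = 162 × 229 mm
C6: ⌊229/2⌋ × 162 = 114 × 162 mm
C7: ⌊162/2⌋ × 114 = 81 × 114 mm
C8: ⌊114/2⌋ × 81 = 57 × 81 mm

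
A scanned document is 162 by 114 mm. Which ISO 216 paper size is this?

C6 (114 × 162 mm)

Aspect ratio 162/114 ≈ 1.421 — close to the ISO √2 ≈ 1.414.
In the C-series (envelope sizes, between A and B): C6 = 114 × 162 mm.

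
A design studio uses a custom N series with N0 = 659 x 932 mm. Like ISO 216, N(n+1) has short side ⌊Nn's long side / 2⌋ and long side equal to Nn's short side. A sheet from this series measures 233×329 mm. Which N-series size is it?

N3

N0: 659 × 932 mm
N1: 466 × 659 mm
N2: 329 × 466 mm
N3: 233 × 329 mm
N4: 164 × 233 mm
→ matches N3.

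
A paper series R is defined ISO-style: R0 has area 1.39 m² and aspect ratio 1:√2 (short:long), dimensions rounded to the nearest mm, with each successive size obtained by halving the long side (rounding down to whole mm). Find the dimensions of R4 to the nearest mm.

247 × 350 mm

Let R0's short side be w mm. w · w√2 = 1.39 m² = 1,390,000 mm², so w ≈ 991.4 mm and w√2 ≈ 1402.1 mm → R0 = 991 × 1402 mm.
R1: ⌊1402/2⌋ × 991 = 701 × 991 mm
R2: ⌊991/2⌋ × 701 = 495 × 701 mm
R3: ⌊701/2⌋ × 495 = 350 × 495 mm
R4: ⌊495/2⌋ × 350 = 247 × 350 mm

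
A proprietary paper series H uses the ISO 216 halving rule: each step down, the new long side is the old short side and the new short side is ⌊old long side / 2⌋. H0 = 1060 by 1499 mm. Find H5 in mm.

187 × 265 mm

H1: ⌊1499/2⌋ × 1060 = 749 × 1060 mm
H2: ⌊1060/2⌋ × 749 = 530 × 749 mm
H3: ⌊749/2⌋ × 530 = 374 × 530 mm
H4: ⌊530/2⌋ × 374 = 265 × 374 mm
H5: ⌊374/2⌋ × 265 = 187 × 265 mm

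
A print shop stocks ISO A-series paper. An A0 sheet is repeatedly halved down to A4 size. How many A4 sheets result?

16

A0 = 841 × 1189 mm; A4 = 210 × 297 mm.
Each halving step doubles the count; 4 steps from A0 to A4.
2^4 = 16.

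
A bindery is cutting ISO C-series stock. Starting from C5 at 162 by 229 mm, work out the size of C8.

57 × 81 mm

C6: ⌊229/2⌋ × 162 = 114 × 162 mm
C7: ⌊162/2⌋ × 114 = 81 × 114 mm
C8: ⌊114/2⌋ × 81 = 57 × 81 mm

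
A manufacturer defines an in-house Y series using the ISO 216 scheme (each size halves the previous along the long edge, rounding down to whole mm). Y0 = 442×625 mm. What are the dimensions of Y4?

Y1: ⌊625/2⌋ × 442 = 312 × 442 mm
Y2: ⌊442/2⌋ × 312 = 221 × 312 mm
Y3: ⌊312/2⌋ × 221 = 156 × 221 mm
Y4: ⌊221/2⌋ × 156 = 110 × 156 mm

110 × 156 mm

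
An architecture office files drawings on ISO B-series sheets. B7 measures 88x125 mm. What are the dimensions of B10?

31 × 44 mm

B8: ⌊125/2⌋ × 88 = 62 × 88 mm
B9: ⌊88/2⌋ × 62 = 44 × 62 mm
B10: ⌊62/2⌋ × 44 = 31 × 44 mm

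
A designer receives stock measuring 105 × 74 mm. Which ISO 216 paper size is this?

Aspect ratio 105/74 ≈ 1.419 — close to the ISO √2 ≈ 1.414.
In the A-series (A0 area = 1 m²): A7 = 74 × 105 mm.

A7 (74 × 105 mm)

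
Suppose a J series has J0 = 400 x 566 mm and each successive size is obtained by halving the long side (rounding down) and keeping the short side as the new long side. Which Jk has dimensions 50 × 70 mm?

J0: 400 × 566 mm
J1: 283 × 400 mm
J2: 200 × 283 mm
J3: 141 × 200 mm
J4: 100 × 141 mm
J5: 70 × 100 mm
J6: 50 × 70 mm
J7: 35 × 50 mm
→ matches J6.

J6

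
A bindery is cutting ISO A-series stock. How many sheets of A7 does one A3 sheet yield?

A3 = 297 × 420 mm; A7 = 74 × 105 mm.
Each halving step doubles the count; 4 steps from A3 to A7.
2^4 = 16.

16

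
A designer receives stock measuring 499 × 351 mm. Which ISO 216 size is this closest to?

Aspect ratio 499/351 ≈ 1.422 — close to the ISO √2 ≈ 1.414.
In the B-series (B0 = 1000 × 1414 mm): B3 = 353 × 500 mm.
Off by 3 mm total — nearest standard size.

B3 (353 × 500 mm)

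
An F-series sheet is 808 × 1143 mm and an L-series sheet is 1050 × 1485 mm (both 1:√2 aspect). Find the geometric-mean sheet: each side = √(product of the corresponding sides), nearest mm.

Short side: √(808 · 1050) = √848400 ≈ 921.1 → 921 mm
Long side: √(1143 · 1485) = √1697355 ≈ 1302.8 → 1303 mm

921 × 1303 mm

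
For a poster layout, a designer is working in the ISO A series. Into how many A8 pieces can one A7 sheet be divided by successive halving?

2

A7 = 74 × 105 mm; A8 = 52 × 74 mm.
Each halving step doubles the count; 1 step from A7 to A8.
2^1 = 2.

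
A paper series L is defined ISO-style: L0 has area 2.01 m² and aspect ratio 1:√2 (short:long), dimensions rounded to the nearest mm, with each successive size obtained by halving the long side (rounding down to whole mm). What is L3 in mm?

Let L0's short side be w mm. w · w√2 = 2.01 m² = 2,010,000 mm², so w ≈ 1192.2 mm and w√2 ≈ 1686.0 mm → L0 = 1192 × 1686 mm.
L1: ⌊1686/2⌋ × 1192 = 843 × 1192 mm
L2: ⌊1192/2⌋ × 843 = 596 × 843 mm
L3: ⌊843/2⌋ × 596 = 421 × 596 mm

421 × 596 mm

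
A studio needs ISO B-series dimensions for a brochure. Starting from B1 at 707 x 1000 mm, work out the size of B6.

B2: ⌊1000/2⌋ × 707 = 500 × 707 mm
B3: ⌊707/2⌋ × 500 = 353 × 500 mm
B4: ⌊500/2⌋ × 353 = 250 × 353 mm
B5: ⌊353/2⌋ × 250 = 176 × 250 mm
B6: ⌊250/2⌋ × 176 = 125 × 176 mm

125 × 176 mm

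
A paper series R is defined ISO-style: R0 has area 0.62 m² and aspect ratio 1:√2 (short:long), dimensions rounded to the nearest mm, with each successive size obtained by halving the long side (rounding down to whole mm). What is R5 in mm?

117 × 165 mm

Let R0's short side be w mm. w · w√2 = 0.62 m² = 620,000 mm², so w ≈ 662.1 mm and w√2 ≈ 936.4 mm → R0 = 662 × 936 mm.
R1: ⌊936/2⌋ × 662 = 468 × 662 mm
R2: ⌊662/2⌋ × 468 = 331 × 468 mm
R3: ⌊468/2⌋ × 331 = 234 × 331 mm
R4: ⌊331/2⌋ × 234 = 165 × 234 mm
R5: ⌊234/2⌋ × 165 = 117 × 165 mm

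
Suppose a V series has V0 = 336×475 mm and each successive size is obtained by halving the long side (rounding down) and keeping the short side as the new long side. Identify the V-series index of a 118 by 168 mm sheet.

V0: 336 × 475 mm
V1: 237 × 336 mm
V2: 168 × 237 mm
V3: 118 × 168 mm
V4: 84 × 118 mm
→ matches V3.

V3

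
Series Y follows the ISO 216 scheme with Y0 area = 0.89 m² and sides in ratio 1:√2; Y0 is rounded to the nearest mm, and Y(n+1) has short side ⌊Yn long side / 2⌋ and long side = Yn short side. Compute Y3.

280 × 396 mm

Let Y0's short side be w mm. w · w√2 = 0.89 m² = 890,000 mm², so w ≈ 793.3 mm and w√2 ≈ 1121.9 mm → Y0 = 793 × 1122 mm.
Y1: ⌊1122/2⌋ × 793 = 561 × 793 mm
Y2: ⌊793/2⌋ × 561 = 396 × 561 mm
Y3: ⌊561/2⌋ × 396 = 280 × 396 mm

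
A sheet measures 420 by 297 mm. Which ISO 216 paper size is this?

Aspect ratio 420/297 ≈ 1.414 — close to the ISO √2 ≈ 1.414.
In the A-series (A0 area = 1 m²): A3 = 297 × 420 mm.

A3 (297 × 420 mm)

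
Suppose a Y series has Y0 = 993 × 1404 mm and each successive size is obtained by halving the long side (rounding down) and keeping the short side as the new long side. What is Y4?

Y1: ⌊1404/2⌋ × 993 = 702 × 993 mm
Y2: ⌊993/2⌋ × 702 = 496 × 702 mm
Y3: ⌊702/2⌋ × 496 = 351 × 496 mm
Y4: ⌊496/2⌋ × 351 = 248 × 351 mm

248 × 351 mm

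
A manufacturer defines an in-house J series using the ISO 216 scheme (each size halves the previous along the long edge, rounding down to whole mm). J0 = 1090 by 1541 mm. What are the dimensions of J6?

136 × 192 mm

J1: ⌊1541/2⌋ × 1090 = 770 × 1090 mm
J2: ⌊1090/2⌋ × 770 = 545 × 770 mm
J3: ⌊770/2⌋ × 545 = 385 × 545 mm
J4: ⌊545/2⌋ × 385 = 272 × 385 mm
J5: ⌊385/2⌋ × 272 = 192 × 272 mm
J6: ⌊272/2⌋ × 192 = 136 × 192 mm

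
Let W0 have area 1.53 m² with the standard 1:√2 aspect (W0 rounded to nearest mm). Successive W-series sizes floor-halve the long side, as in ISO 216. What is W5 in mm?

Let W0's short side be w mm. w · w√2 = 1.53 m² = 1,530,000 mm², so w ≈ 1040.1 mm and w√2 ≈ 1471.0 mm → W0 = 1040 × 1471 mm.
W1: ⌊1471/2⌋ × 1040 = 735 × 1040 mm
W2: ⌊1040/2⌋ × 735 = 520 × 735 mm
W3: ⌊735/2⌋ × 520 = 367 × 520 mm
W4: ⌊520/2⌋ × 367 = 260 × 367 mm
W5: ⌊367/2⌋ × 260 = 183 × 260 mm

183 × 260 mm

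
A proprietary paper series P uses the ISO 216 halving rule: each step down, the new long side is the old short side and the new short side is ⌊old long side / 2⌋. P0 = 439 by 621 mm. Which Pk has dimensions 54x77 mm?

P6

P0: 439 × 621 mm
P1: 310 × 439 mm
P2: 219 × 310 mm
P3: 155 × 219 mm
P4: 109 × 155 mm
P5: 77 × 109 mm
P6: 54 × 77 mm
P7: 38 × 54 mm
→ matches P6.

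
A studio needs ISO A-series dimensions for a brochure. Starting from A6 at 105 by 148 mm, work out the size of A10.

A7: ⌊148/2⌋ × 105 = 74 × 105 mm
A8: ⌊105/2⌋ × 74 = 52 × 74 mm
A9: ⌊74/2⌋ × 52 = 37 × 52 mm
A10: ⌊52/2⌋ × 37 = 26 × 37 mm

26 × 37 mm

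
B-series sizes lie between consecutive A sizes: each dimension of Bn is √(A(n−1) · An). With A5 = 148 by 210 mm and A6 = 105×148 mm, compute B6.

Short side: √(148 · 105) = √15540 ≈ 124.7 → 125 mm
Long side: √(210 · 148) = √31080 ≈ 176.3 → 176 mm

125 × 176 mm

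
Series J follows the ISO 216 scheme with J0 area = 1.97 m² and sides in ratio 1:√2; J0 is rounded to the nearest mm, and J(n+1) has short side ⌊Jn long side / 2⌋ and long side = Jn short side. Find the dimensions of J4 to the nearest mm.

295 × 417 mm

Let J0's short side be w mm. w · w√2 = 1.97 m² = 1,970,000 mm², so w ≈ 1180.3 mm and w√2 ≈ 1669.1 mm → J0 = 1180 × 1669 mm.
J1: ⌊1669/2⌋ × 1180 = 834 × 1180 mm
J2: ⌊1180/2⌋ × 834 = 590 × 834 mm
J3: ⌊834/2⌋ × 590 = 417 × 590 mm
J4: ⌊590/2⌋ × 417 = 295 × 417 mm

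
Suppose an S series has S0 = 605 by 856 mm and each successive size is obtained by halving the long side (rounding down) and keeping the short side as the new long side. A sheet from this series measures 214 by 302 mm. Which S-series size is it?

S3

S0: 605 × 856 mm
S1: 428 × 605 mm
S2: 302 × 428 mm
S3: 214 × 302 mm
S4: 151 × 214 mm
→ matches S3.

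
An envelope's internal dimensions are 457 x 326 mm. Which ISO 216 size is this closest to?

Aspect ratio 457/326 ≈ 1.402 — close to the ISO √2 ≈ 1.414.
In the C-series (envelope sizes, between A and B): C3 = 324 × 458 mm.
Off by 3 mm total — nearest standard size.

C3 (324 × 458 mm)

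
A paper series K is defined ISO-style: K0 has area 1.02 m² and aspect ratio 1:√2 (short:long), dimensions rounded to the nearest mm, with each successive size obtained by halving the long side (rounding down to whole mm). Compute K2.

Let K0's short side be w mm. w · w√2 = 1.02 m² = 1,020,000 mm², so w ≈ 849.3 mm and w√2 ≈ 1201.0 mm → K0 = 849 × 1201 mm.
K1: ⌊1201/2⌋ × 849 = 600 × 849 mm
K2: ⌊849/2⌋ × 600 = 424 × 600 mm

424 × 600 mm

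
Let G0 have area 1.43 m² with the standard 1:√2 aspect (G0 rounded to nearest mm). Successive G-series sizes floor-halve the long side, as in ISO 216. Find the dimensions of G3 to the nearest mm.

355 × 503 mm

Let G0's short side be w mm. w · w√2 = 1.43 m² = 1,430,000 mm², so w ≈ 1005.6 mm and w√2 ≈ 1422.1 mm → G0 = 1006 × 1422 mm.
G1: ⌊1422/2⌋ × 1006 = 711 × 1006 mm
G2: ⌊1006/2⌋ × 711 = 503 × 711 mm
G3: ⌊711/2⌋ × 503 = 355 × 503 mm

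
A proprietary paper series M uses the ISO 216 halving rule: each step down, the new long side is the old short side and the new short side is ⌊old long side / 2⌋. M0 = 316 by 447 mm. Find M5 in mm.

M1: ⌊447/2⌋ × 316 = 223 × 316 mm
M2: ⌊316/2⌋ × 223 = 158 × 223 mm
M3: ⌊223/2⌋ × 158 = 111 × 158 mm
M4: ⌊158/2⌋ × 111 = 79 × 111 mm
M5: ⌊111/2⌋ × 79 = 55 × 79 mm

55 × 79 mm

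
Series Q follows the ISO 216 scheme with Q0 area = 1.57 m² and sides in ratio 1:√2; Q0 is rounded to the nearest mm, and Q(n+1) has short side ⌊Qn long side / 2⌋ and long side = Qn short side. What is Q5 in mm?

Let Q0's short side be w mm. w · w√2 = 1.57 m² = 1,570,000 mm², so w ≈ 1053.6 mm and w√2 ≈ 1490.1 mm → Q0 = 1054 × 1490 mm.
Q1: ⌊1490/2⌋ × 1054 = 745 × 1054 mm
Q2: ⌊1054/2⌋ × 745 = 527 × 745 mm
Q3: ⌊745/2⌋ × 527 = 372 × 527 mm
Q4: ⌊527/2⌋ × 372 = 263 × 372 mm
Q5: ⌊372/2⌋ × 263 = 186 × 263 mm

186 × 263 mm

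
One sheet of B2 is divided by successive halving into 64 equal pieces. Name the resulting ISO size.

64 = 2^6, so 6 halving steps.
B2 → B3 → … → B8 after 6 steps.

B8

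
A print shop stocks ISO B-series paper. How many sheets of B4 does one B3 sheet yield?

B3 = 353 × 500 mm; B4 = 250 × 353 mm.
Each halving step doubles the count; 1 step from B3 to B4.
2^1 = 2.

2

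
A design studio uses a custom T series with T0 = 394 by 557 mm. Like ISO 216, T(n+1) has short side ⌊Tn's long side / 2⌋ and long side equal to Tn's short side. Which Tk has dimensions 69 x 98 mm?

T5

T0: 394 × 557 mm
T1: 278 × 394 mm
T2: 197 × 278 mm
T3: 139 × 197 mm
T4: 98 × 139 mm
T5: 69 × 98 mm
T6: 49 × 69 mm
→ matches T5.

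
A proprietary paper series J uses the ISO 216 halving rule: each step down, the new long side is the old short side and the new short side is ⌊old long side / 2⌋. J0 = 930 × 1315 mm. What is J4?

232 × 328 mm

J1 = 657 × 930 mm (from J0 by 1 halving).
J2: ⌊930/2⌋ × 657 = 465 × 657 mm
J3: ⌊657/2⌋ × 465 = 328 × 465 mm
J4: ⌊465/2⌋ × 328 = 232 × 328 mm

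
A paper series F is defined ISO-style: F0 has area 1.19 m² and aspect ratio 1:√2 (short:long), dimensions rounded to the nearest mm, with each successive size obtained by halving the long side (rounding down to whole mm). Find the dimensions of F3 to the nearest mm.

324 × 458 mm

Let F0's short side be w mm. w · w√2 = 1.19 m² = 1,190,000 mm², so w ≈ 917.3 mm and w√2 ≈ 1297.3 mm → F0 = 917 × 1297 mm.
F1: ⌊1297/2⌋ × 917 = 648 × 917 mm
F2: ⌊917/2⌋ × 648 = 458 × 648 mm
F3: ⌊648/2⌋ × 458 = 324 × 458 mm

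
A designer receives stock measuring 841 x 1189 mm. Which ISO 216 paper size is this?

A0 (841 × 1189 mm)

Aspect ratio 1189/841 ≈ 1.414 — close to the ISO √2 ≈ 1.414.
In the A-series (A0 area = 1 m²): A0 = 841 × 1189 mm.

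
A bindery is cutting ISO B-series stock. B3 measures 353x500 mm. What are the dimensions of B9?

B4: ⌊500/2⌋ × 353 = 250 × 353 mm
B5: ⌊353/2⌋ × 250 = 176 × 250 mm
B6: ⌊250/2⌋ × 176 = 125 × 176 mm
B7: ⌊176/2⌋ × 125 = 88 × 125 mm
B8: ⌊125/2⌋ × 88 = 62 × 88 mm
B9: ⌊88/2⌋ × 62 = 44 × 62 mm

44 × 62 mm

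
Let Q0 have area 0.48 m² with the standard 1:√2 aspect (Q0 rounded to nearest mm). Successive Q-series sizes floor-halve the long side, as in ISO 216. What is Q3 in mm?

206 × 291 mm

Let Q0's short side be w mm. w · w√2 = 0.48 m² = 480,000 mm², so w ≈ 582.6 mm and w√2 ≈ 823.9 mm → Q0 = 583 × 824 mm.
Q1: ⌊824/2⌋ × 583 = 412 × 583 mm
Q2: ⌊583/2⌋ × 412 = 291 × 412 mm
Q3: ⌊412/2⌋ × 291 = 206 × 291 mm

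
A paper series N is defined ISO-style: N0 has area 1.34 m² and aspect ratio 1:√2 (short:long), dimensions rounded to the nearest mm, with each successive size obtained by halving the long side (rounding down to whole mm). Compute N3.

Let N0's short side be w mm. w · w√2 = 1.34 m² = 1,340,000 mm², so w ≈ 973.4 mm and w√2 ≈ 1376.6 mm → N0 = 973 × 1377 mm.
N1: ⌊1377/2⌋ × 973 = 688 × 973 mm
N2: ⌊973/2⌋ × 688 = 486 × 688 mm
N3: ⌊688/2⌋ × 486 = 344 × 486 mm

344 × 486 mm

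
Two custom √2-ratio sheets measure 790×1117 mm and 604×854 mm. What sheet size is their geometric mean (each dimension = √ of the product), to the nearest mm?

691 × 977 mm

Short side: √(790 · 604) = √477160 ≈ 690.8 → 691 mm
Long side: √(1117 · 854) = √953918 ≈ 976.7 → 977 mm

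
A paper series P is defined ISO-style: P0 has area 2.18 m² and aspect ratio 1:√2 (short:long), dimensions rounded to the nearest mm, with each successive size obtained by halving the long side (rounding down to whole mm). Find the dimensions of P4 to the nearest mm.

310 × 439 mm

Let P0's short side be w mm. w · w√2 = 2.18 m² = 2,180,000 mm², so w ≈ 1241.6 mm and w√2 ≈ 1755.8 mm → P0 = 1242 × 1756 mm.
P1: ⌊1756/2⌋ × 1242 = 878 × 1242 mm
P2: ⌊1242/2⌋ × 878 = 621 × 878 mm
P3: ⌊878/2⌋ × 621 = 439 × 621 mm
P4: ⌊621/2⌋ × 439 = 310 × 439 mm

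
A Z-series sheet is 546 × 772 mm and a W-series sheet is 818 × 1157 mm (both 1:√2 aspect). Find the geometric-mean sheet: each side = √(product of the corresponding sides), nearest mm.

668 × 945 mm

Short side: √(546 · 818) = √446628 ≈ 668.3 → 668 mm
Long side: √(772 · 1157) = √893204 ≈ 945.1 → 945 mm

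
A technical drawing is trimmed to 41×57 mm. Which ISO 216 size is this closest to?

C9 (40 × 57 mm)

Aspect ratio 57/41 ≈ 1.390 (ISO target is √2 ≈ 1.414).
In the C-series (envelope sizes, between A and B): C9 = 40 × 57 mm.
Off by 1 mm total — nearest standard size.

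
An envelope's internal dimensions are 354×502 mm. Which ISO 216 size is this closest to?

Aspect ratio 502/354 ≈ 1.418 — close to the ISO √2 ≈ 1.414.
In the B-series (B0 = 1000 × 1414 mm): B3 = 353 × 500 mm.
Off by 3 mm total — nearest standard size.

B3 (353 × 500 mm)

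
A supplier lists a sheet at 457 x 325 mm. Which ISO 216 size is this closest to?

Aspect ratio 457/325 ≈ 1.406 — close to the ISO √2 ≈ 1.414.
In the C-series (envelope sizes, between A and B): C3 = 324 × 458 mm.
Off by 2 mm total — nearest standard size.

C3 (324 × 458 mm)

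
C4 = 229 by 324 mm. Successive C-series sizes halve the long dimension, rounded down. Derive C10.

28 × 40 mm

C5: ⌊324/2⌋ × 229 = 162 × 229 mm
C6: ⌊229/2⌋ × 162 = 114 × 162 mm
C7: ⌊162/2⌋ × 114 = 81 × 114 mm
C8: ⌊114/2⌋ × 81 = 57 × 81 mm
C9: ⌊81/2⌋ × 57 = 40 × 57 mm
C10: ⌊57/2⌋ × 40 = 28 × 40 mm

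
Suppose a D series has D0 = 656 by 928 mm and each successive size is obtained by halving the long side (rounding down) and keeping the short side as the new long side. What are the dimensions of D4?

164 × 232 mm

D1: ⌊928/2⌋ × 656 = 464 × 656 mm
D2: ⌊656/2⌋ × 464 = 328 × 464 mm
D3: ⌊464/2⌋ × 328 = 232 × 328 mm
D4: ⌊328/2⌋ × 232 = 164 × 232 mm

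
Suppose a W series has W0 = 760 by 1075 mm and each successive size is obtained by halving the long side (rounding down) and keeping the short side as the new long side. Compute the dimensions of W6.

W1: ⌊1075/2⌋ × 760 = 537 × 760 mm
W2: ⌊760/2⌋ × 537 = 380 × 537 mm
W3: ⌊537/2⌋ × 380 = 268 × 380 mm
W4: ⌊380/2⌋ × 268 = 190 × 268 mm
W5: ⌊268/2⌋ × 190 = 134 × 190 mm
W6: ⌊190/2⌋ × 134 = 95 × 134 mm

95 × 134 mm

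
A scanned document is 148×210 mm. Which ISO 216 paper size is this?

Aspect ratio 210/148 ≈ 1.419 — close to the ISO √2 ≈ 1.414.
In the A-series (A0 area = 1 m²): A5 = 148 × 210 mm.

A5 (148 × 210 mm)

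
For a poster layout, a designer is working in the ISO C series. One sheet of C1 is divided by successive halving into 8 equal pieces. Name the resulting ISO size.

C4

8 = 2^3, so 3 halving steps.
C1 → C2 → … → C4 after 3 steps.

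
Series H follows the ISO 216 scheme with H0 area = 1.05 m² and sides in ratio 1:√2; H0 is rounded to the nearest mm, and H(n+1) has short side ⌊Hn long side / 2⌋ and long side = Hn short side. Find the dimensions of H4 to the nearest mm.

Let H0's short side be w mm. w · w√2 = 1.05 m² = 1,050,000 mm², so w ≈ 861.7 mm and w√2 ≈ 1218.6 mm → H0 = 862 × 1219 mm.
H1: ⌊1219/2⌋ × 862 = 609 × 862 mm
H2: ⌊862/2⌋ × 609 = 431 × 609 mm
H3: ⌊609/2⌋ × 431 = 304 × 431 mm
H4: ⌊431/2⌋ × 304 = 215 × 304 mm

215 × 304 mm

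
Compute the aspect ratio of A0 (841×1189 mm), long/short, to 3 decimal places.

1189 / 841 = 1.414
Matches √2 ≈ 1.414 — the ISO 216 defining ratio.

1.414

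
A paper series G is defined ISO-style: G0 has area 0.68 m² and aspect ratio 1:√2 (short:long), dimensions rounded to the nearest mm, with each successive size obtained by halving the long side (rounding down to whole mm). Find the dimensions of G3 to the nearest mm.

Let G0's short side be w mm. w · w√2 = 0.68 m² = 680,000 mm², so w ≈ 693.4 mm and w√2 ≈ 980.6 mm → G0 = 693 × 981 mm.
G1: ⌊981/2⌋ × 693 = 490 × 693 mm
G2: ⌊693/2⌋ × 490 = 346 × 490 mm
G3: ⌊490/2⌋ × 346 = 245 × 346 mm

245 × 346 mm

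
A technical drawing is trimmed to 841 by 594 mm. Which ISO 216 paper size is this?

A1 (594 × 841 mm)

Aspect ratio 841/594 ≈ 1.416 — close to the ISO √2 ≈ 1.414.
In the A-series (A0 area = 1 m²): A1 = 594 × 841 mm.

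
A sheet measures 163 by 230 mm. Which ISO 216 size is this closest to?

C5 (162 × 229 mm)

Aspect ratio 230/163 ≈ 1.411 — close to the ISO √2 ≈ 1.414.
In the C-series (envelope sizes, between A and B): C5 = 162 × 229 mm.
Off by 2 mm total — nearest standard size.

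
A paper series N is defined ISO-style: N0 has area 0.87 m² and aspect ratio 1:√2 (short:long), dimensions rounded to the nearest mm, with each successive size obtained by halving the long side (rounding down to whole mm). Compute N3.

Let N0's short side be w mm. w · w√2 = 0.87 m² = 870,000 mm², so w ≈ 784.3 mm and w√2 ≈ 1109.2 mm → N0 = 784 × 1109 mm.
N1: ⌊1109/2⌋ × 784 = 554 × 784 mm
N2: ⌊784/2⌋ × 554 = 392 × 554 mm
N3: ⌊554/2⌋ × 392 = 277 × 392 mm

277 × 392 mm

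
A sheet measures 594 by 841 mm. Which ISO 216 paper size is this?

Aspect ratio 841/594 ≈ 1.416 — close to the ISO √2 ≈ 1.414.
In the A-series (A0 area = 1 m²): A1 = 594 × 841 mm.

A1 (594 × 841 mm)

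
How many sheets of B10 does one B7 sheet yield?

Each ISO step halves the sheet: 1 × B7 → 2 × B8 → 4 × B9 → 8 × B10
From B7 to B10 is 3 halving steps: 2^3 = 8.

8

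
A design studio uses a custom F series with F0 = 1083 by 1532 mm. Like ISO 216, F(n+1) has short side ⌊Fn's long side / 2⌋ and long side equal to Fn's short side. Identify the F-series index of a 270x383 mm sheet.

F0: 1083 × 1532 mm
F1: 766 × 1083 mm
F2: 541 × 766 mm
F3: 383 × 541 mm
F4: 270 × 383 mm
F5: 191 × 270 mm
→ matches F4.

F4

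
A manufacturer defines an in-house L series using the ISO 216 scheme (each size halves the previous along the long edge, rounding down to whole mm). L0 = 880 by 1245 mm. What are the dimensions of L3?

311 × 440 mm

L1: ⌊1245/2⌋ × 880 = 622 × 880 mm
L2: ⌊880/2⌋ × 622 = 440 × 622 mm
L3: ⌊622/2⌋ × 440 = 311 × 440 mm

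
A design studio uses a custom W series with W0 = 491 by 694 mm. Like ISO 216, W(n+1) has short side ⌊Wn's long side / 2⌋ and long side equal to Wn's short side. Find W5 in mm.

W1: ⌊694/2⌋ × 491 = 347 × 491 mm
W2: ⌊491/2⌋ × 347 = 245 × 347 mm
W3: ⌊347/2⌋ × 245 = 173 × 245 mm
W4: ⌊245/2⌋ × 173 = 122 × 173 mm
W5: ⌊173/2⌋ × 122 = 86 × 122 mm

86 × 122 mm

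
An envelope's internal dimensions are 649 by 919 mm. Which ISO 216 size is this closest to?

Aspect ratio 919/649 ≈ 1.416 — close to the ISO √2 ≈ 1.414.
In the C-series (envelope sizes, between A and B): C1 = 648 × 917 mm.
Off by 3 mm total — nearest standard size.

C1 (648 × 917 mm)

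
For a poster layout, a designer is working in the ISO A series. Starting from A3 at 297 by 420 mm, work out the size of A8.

52 × 74 mm

A4: ⌊420/2⌋ × 297 = 210 × 297 mm
A5: ⌊297/2⌋ × 210 = 148 × 210 mm
A6: ⌊210/2⌋ × 148 = 105 × 148 mm
A7: ⌊148/2⌋ × 105 = 74 × 105 mm
A8: ⌊105/2⌋ × 74 = 52 × 74 mm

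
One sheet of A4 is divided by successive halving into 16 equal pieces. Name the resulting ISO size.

16 = 2^4, so 4 halving steps.
A4 → A5 → … → A8 after 4 steps.

A8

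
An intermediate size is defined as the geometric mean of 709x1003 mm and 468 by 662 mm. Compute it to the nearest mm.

576 × 815 mm

Short side: √(709 · 468) = √331812 ≈ 576.0 → 576 mm
Long side: √(1003 · 662) = √663986 ≈ 814.9 → 815 mm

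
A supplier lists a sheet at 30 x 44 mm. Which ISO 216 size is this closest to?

Aspect ratio 44/30 ≈ 1.467 (ISO target is √2 ≈ 1.414).
In the B-series (B0 = 1000 × 1414 mm): B10 = 31 × 44 mm.
Off by 1 mm total — nearest standard size.

B10 (31 × 44 mm)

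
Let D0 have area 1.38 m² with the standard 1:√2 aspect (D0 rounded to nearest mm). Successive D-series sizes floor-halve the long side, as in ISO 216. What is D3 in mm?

349 × 494 mm

Let D0's short side be w mm. w · w√2 = 1.38 m² = 1,380,000 mm², so w ≈ 987.8 mm and w√2 ≈ 1397.0 mm → D0 = 988 × 1397 mm.
D1: ⌊1397/2⌋ × 988 = 698 × 988 mm
D2: ⌊988/2⌋ × 698 = 494 × 698 mm
D3: ⌊698/2⌋ × 494 = 349 × 494 mm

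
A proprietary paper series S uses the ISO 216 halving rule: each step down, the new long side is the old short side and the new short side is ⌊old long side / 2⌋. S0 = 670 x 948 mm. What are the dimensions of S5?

118 × 167 mm

S1: ⌊948/2⌋ × 670 = 474 × 670 mm
S2: ⌊670/2⌋ × 474 = 335 × 474 mm
S3: ⌊474/2⌋ × 335 = 237 × 335 mm
S4: ⌊335/2⌋ × 237 = 167 × 237 mm
S5: ⌊237/2⌋ × 167 = 118 × 167 mm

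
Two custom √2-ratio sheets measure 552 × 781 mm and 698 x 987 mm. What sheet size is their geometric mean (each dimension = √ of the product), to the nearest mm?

Short side: √(552 · 698) = √385296 ≈ 620.7 → 621 mm
Long side: √(781 · 987) = √770847 ≈ 878.0 → 878 mm

621 × 878 mm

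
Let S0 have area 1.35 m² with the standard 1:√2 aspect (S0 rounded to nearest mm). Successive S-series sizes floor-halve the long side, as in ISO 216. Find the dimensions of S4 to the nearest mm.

Let S0's short side be w mm. w · w√2 = 1.35 m² = 1,350,000 mm², so w ≈ 977.0 mm and w√2 ≈ 1381.7 mm → S0 = 977 × 1382 mm.
S1: ⌊1382/2⌋ × 977 = 691 × 977 mm
S2: ⌊977/2⌋ × 691 = 488 × 691 mm
S3: ⌊691/2⌋ × 488 = 345 × 488 mm
S4: ⌊488/2⌋ × 345 = 244 × 345 mm

244 × 345 mm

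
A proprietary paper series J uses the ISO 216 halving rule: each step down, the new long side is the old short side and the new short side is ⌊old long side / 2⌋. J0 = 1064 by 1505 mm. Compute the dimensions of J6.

133 × 188 mm

J1: ⌊1505/2⌋ × 1064 = 752 × 1064 mm
J2: ⌊1064/2⌋ × 752 = 532 × 752 mm
J3: ⌊752/2⌋ × 532 = 376 × 532 mm
J4: ⌊532/2⌋ × 376 = 266 × 376 mm
J5: ⌊376/2⌋ × 266 = 188 × 266 mm
J6: ⌊266/2⌋ × 188 = 133 × 188 mm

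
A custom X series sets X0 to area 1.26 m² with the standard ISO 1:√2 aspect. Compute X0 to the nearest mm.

944 × 1335 mm

Let the short side be w mm. Then w · w√2 = 1.26 m² = 1,260,000 mm².
w² = 1,260,000/√2, so w ≈ 943.9 mm; long side = w√2 ≈ 1334.9 mm.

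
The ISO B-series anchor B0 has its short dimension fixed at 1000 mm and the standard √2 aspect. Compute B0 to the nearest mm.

1000 × 1414 mm

Short side = 1000 mm; long side = 1000√2 ≈ 1414.2 mm.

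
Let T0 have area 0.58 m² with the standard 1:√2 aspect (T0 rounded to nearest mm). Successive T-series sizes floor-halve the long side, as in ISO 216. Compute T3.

226 × 320 mm

Let T0's short side be w mm. w · w√2 = 0.58 m² = 580,000 mm², so w ≈ 640.4 mm and w√2 ≈ 905.7 mm → T0 = 640 × 906 mm.
T1: ⌊906/2⌋ × 640 = 453 × 640 mm
T2: ⌊640/2⌋ × 453 = 320 × 453 mm
T3: ⌊453/2⌋ × 320 = 226 × 320 mm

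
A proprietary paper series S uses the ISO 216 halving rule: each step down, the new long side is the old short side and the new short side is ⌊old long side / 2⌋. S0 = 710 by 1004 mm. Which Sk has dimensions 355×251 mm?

S3

S0: 710 × 1004 mm
S1: 502 × 710 mm
S2: 355 × 502 mm
S3: 251 × 355 mm
S4: 177 × 251 mm
→ matches S3.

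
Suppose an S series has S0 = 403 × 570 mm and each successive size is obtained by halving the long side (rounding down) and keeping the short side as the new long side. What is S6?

S1: ⌊570/2⌋ × 403 = 285 × 403 mm
S2: ⌊403/2⌋ × 285 = 201 × 285 mm
S3: ⌊285/2⌋ × 201 = 142 × 201 mm
S4: ⌊201/2⌋ × 142 = 100 × 142 mm
S5: ⌊142/2⌋ × 100 = 71 × 100 mm
S6: ⌊100/2⌋ × 71 = 50 × 71 mm

50 × 71 mm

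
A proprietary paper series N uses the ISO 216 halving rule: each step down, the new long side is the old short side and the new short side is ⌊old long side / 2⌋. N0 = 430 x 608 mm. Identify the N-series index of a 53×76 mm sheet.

N0: 430 × 608 mm
N1: 304 × 430 mm
N2: 215 × 304 mm
N3: 152 × 215 mm
N4: 107 × 152 mm
N5: 76 × 107 mm
N6: 53 × 76 mm
N7: 38 × 53 mm
→ matches N6.

N6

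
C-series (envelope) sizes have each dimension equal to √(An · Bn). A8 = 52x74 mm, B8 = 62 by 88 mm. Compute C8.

Short side: √(52 · 62) = √3224 ≈ 56.8 → 57 mm
Long side: √(74 · 88) = √6512 ≈ 80.7 → 81 mm

57 × 81 mm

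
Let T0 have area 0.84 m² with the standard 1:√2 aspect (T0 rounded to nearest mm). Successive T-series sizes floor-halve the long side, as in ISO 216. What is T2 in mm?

Let T0's short side be w mm. w · w√2 = 0.84 m² = 840,000 mm², so w ≈ 770.7 mm and w√2 ≈ 1089.9 mm → T0 = 771 × 1090 mm.
T1: ⌊1090/2⌋ × 771 = 545 × 771 mm
T2: ⌊771/2⌋ × 545 = 385 × 545 mm

385 × 545 mm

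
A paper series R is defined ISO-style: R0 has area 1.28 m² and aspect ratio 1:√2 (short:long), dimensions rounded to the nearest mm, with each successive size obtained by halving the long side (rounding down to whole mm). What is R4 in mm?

Let R0's short side be w mm. w · w√2 = 1.28 m² = 1,280,000 mm², so w ≈ 951.4 mm and w√2 ≈ 1345.4 mm → R0 = 951 × 1345 mm.
R1: ⌊1345/2⌋ × 951 = 672 × 951 mm
R2: ⌊951/2⌋ × 672 = 475 × 672 mm
R3: ⌊672/2⌋ × 475 = 336 × 475 mm
R4: ⌊475/2⌋ × 336 = 237 × 336 mm

237 × 336 mm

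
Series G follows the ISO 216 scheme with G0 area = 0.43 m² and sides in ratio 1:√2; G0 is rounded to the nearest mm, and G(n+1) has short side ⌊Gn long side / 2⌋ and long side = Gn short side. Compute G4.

Let G0's short side be w mm. w · w√2 = 0.43 m² = 430,000 mm², so w ≈ 551.4 mm and w√2 ≈ 779.8 mm → G0 = 551 × 780 mm.
G1: ⌊780/2⌋ × 551 = 390 × 551 mm
G2: ⌊551/2⌋ × 390 = 275 × 390 mm
G3: ⌊390/2⌋ × 275 = 195 × 275 mm
G4: ⌊275/2⌋ × 195 = 137 × 195 mm

137 × 195 mm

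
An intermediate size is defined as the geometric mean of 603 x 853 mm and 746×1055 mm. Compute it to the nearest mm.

671 × 949 mm

Short side: √(603 · 746) = √449838 ≈ 670.7 → 671 mm
Long side: √(853 · 1055) = √899915 ≈ 948.6 → 949 mm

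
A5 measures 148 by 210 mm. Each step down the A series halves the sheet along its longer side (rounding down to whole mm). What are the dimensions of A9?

37 × 52 mm

A6: ⌊210/2⌋ × 148 = 105 × 148 mm
A7: ⌊148/2⌋ × 105 = 74 × 105 mm
A8: ⌊105/2⌋ × 74 = 52 × 74 mm
A9: ⌊74/2⌋ × 52 = 37 × 52 mm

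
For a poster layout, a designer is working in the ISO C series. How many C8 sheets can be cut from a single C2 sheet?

64

C2 = 458 × 648 mm; C8 = 57 × 81 mm.
Each halving step doubles the count; 6 steps from C2 to C8.
2^6 = 64.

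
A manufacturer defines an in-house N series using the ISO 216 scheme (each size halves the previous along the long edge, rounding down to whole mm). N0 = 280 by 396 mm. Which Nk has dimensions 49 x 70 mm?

N0: 280 × 396 mm
N1: 198 × 280 mm
N2: 140 × 198 mm
N3: 99 × 140 mm
N4: 70 × 99 mm
N5: 49 × 70 mm
N6: 35 × 49 mm
→ matches N5.

N5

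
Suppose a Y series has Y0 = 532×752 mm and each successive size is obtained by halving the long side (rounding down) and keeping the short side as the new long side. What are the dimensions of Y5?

94 × 133 mm

Y1: ⌊752/2⌋ × 532 = 376 × 532 mm
Y2: ⌊532/2⌋ × 376 = 266 × 376 mm
Y3: ⌊376/2⌋ × 266 = 188 × 266 mm
Y4: ⌊266/2⌋ × 188 = 133 × 188 mm
Y5: ⌊188/2⌋ × 133 = 94 × 133 mm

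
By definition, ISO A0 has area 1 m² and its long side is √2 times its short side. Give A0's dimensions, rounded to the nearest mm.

Let the short side be w mm. Then the long side is w√2 and w · w√2 = 10⁶ mm².
w² = 10⁶/√2, so w = 1000 / 2^(1/4) ≈ 840.9 mm; long side = 1000 · 2^(1/4) ≈ 1189.2 mm.

841 × 1189 mm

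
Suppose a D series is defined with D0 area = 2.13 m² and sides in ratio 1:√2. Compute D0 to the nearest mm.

1227 × 1736 mm

Let the short side be w mm. Then w · w√2 = 2.13 m² = 2,130,000 mm².
w² = 2,130,000/√2, so w ≈ 1227.2 mm; long side = w√2 ≈ 1735.6 mm.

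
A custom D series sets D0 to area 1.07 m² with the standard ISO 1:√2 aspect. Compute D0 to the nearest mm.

Let the short side be w mm. Then w · w√2 = 1.07 m² = 1,070,000 mm².
w² = 1,070,000/√2, so w ≈ 869.8 mm; long side = w√2 ≈ 1230.1 mm.

870 × 1230 mm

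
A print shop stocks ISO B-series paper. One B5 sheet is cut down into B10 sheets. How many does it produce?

32

B5 = 176 × 250 mm; B10 = 31 × 44 mm.
Each halving step doubles the count; 5 steps from B5 to B10.
2^5 = 32.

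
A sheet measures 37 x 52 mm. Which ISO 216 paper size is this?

Aspect ratio 52/37 ≈ 1.405 — close to the ISO √2 ≈ 1.414.
In the A-series (A0 area = 1 m²): A9 = 37 × 52 mm.

A9 (37 × 52 mm)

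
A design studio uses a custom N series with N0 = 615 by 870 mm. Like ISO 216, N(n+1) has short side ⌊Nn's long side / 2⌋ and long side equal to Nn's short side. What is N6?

76 × 108 mm

N1: ⌊870/2⌋ × 615 = 435 × 615 mm
N2: ⌊615/2⌋ × 435 = 307 × 435 mm
N3: ⌊435/2⌋ × 307 = 217 × 307 mm
N4: ⌊307/2⌋ × 217 = 153 × 217 mm
N5: ⌊217/2⌋ × 153 = 108 × 153 mm
N6: ⌊153/2⌋ × 108 = 76 × 108 mm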